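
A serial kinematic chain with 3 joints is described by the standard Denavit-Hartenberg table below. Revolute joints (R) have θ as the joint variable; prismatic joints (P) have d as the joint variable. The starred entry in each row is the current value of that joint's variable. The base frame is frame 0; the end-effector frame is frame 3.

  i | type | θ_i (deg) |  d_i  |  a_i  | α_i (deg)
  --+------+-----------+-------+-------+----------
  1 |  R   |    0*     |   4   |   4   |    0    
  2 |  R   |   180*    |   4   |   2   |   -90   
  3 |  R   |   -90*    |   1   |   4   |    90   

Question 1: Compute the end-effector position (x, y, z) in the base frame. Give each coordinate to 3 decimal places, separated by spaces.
2.000 -1.000 12.000

after link 1: o_1 = (4.0000, 0.0000, 4.0000)
after link 2: o_2 = (2.0000, 0.0000, 8.0000)
after link 3: o_3 = (2.0000, -1.0000, 12.0000)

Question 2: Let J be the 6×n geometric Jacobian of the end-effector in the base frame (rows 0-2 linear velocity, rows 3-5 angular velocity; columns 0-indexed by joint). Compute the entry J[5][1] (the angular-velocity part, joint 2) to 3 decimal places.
1.000

axis z_1 = (0.0000,0.0000,1.0000); lever o_n−o_1 = (-2.0000,-1.0000,8.0000)
cross product → J_v[:, 1] = (1.0000,-2.0000,0.0000)
J_ω[:, 1] = z_1
entry J[5][1] = 1.0000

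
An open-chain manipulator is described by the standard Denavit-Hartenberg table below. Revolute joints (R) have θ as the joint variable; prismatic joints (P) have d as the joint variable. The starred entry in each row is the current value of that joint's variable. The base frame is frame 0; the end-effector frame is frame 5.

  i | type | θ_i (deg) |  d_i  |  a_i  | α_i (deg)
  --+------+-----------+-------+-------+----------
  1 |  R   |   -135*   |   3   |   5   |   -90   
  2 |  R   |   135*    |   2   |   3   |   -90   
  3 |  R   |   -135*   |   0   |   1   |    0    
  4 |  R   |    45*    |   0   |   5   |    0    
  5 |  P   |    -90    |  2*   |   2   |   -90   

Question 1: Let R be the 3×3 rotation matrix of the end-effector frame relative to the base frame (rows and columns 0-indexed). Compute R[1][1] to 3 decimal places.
End-effector y-axis (col 1 of R) = (-0.5000,-0.5000,-0.7071)
R[1][1] = -0.5000

-0.500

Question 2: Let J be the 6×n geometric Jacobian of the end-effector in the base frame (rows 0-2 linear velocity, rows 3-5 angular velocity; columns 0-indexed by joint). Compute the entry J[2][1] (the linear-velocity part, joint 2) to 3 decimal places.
1.621

axis z_1 = (0.7071,-0.7071,0.0000); lever o_n−o_1 = (6.5962,-4.3033,1.2071)
cross product → J_v[:, 1] = (-0.8536,-0.8536,1.6213)
J_ω[:, 1] = z_1
entry J[2][1] = 1.6213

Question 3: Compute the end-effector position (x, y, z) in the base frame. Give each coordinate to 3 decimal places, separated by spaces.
3.061 -7.839 4.207

after link 1: o_1 = (-3.5355, -3.5355, 3.0000)
after link 2: o_2 = (-0.6213, -3.4497, 0.8787)
after link 3: o_3 = (-0.4749, -4.3033, 1.3787)
after link 4: o_4 = (3.0607, -7.8388, 1.3787)
after link 5: o_5 = (3.0607, -7.8388, 4.2071)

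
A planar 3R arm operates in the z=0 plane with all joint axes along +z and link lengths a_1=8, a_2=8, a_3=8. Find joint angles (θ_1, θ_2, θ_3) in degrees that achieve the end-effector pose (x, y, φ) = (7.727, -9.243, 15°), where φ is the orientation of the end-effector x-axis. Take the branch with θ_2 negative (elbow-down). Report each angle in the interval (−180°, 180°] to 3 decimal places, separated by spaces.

-45.001 -90.002 150.003

wrist centre = target − a_3·(cos φ, sin φ) = (-0.0004, -11.3136)
cos θ_2 = (127.9965−8²−8²)/(2·8·8) = -0.0000; θ_2 = -90.0016° (elbow-down)
β = atan2(-11.3136,-0.0004) = -90.0021°; ψ = atan2(-8.0000,7.9998) = -45.0008°
θ_1 = β − ψ = -45.0013°
θ_3 = φ − θ_1 − θ_2 = 150.0028° (wrapped to (-180°,180°])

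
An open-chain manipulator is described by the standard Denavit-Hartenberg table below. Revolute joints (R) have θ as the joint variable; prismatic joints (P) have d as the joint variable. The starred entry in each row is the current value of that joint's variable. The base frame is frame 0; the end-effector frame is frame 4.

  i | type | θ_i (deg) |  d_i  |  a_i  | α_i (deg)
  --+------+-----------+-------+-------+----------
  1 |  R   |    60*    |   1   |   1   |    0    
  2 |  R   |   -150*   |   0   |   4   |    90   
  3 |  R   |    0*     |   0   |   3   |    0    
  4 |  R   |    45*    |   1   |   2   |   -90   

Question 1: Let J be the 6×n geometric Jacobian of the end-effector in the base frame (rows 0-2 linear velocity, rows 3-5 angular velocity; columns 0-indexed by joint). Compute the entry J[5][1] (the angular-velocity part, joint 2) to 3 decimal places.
1.000

axis z_1 = (0.0000,0.0000,1.0000); lever o_n−o_1 = (-1.0000,-8.4142,1.4142)
cross product → J_v[:, 1] = (8.4142,-1.0000,0.0000)
J_ω[:, 1] = z_1
entry J[5][1] = 1.0000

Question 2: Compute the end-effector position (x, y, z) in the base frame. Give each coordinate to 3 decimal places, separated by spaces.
after link 1: o_1 = (0.5000, 0.8660, 1.0000)
after link 2: o_2 = (0.5000, -3.1340, 1.0000)
after link 3: o_3 = (0.5000, -6.1340, 1.0000)
after link 4: o_4 = (-0.5000, -7.5482, 2.4142)

-0.500 -7.548 2.414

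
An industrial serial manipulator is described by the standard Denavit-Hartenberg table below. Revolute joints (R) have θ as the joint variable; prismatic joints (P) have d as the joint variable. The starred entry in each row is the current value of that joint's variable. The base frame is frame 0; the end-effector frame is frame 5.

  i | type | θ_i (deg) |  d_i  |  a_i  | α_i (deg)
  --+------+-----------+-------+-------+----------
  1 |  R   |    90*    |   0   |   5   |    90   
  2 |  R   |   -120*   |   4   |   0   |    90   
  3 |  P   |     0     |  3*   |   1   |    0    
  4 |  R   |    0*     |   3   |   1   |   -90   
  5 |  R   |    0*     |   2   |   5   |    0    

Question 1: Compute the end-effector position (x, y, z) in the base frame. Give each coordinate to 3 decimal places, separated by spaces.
6.000 -3.696 -3.062

after link 1: o_1 = (0.0000, 5.0000, 0.0000)
after link 2: o_2 = (4.0000, 5.0000, 0.0000)
after link 3: o_3 = (4.0000, 1.9019, 0.6340)
after link 4: o_4 = (4.0000, -1.1962, 1.2679)
after link 5: o_5 = (6.0000, -3.6962, -3.0622)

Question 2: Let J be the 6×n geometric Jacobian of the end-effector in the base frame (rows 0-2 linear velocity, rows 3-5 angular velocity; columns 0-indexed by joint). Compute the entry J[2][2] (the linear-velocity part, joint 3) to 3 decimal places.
prismatic axis z_2 = (-0.0000,-0.8660,0.5000)
J_v[:, 2] = z_2; J_ω[:, 2] = (0,0,0)
entry J[2][2] = 0.5000

0.500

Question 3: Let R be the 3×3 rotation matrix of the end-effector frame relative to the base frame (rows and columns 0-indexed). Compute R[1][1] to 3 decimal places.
End-effector y-axis (col 1 of R) = (0.0000,0.8660,-0.5000)
R[1][1] = 0.8660

0.866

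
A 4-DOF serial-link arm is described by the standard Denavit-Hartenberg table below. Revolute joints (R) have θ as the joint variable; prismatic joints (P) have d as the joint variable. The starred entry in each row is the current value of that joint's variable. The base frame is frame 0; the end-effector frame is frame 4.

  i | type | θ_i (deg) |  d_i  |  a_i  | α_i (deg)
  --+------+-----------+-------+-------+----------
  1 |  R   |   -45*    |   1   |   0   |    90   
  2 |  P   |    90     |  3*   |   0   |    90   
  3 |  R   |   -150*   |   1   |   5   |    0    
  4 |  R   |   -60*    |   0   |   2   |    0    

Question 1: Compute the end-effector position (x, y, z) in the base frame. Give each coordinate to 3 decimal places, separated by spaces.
-0.354 -1.768 -5.062

after link 1: o_1 = (0.0000, 0.0000, 1.0000)
after link 2: o_2 = (-2.1213, -2.1213, 1.0000)
after link 3: o_3 = (0.3536, -1.0607, -3.3301)
after link 4: o_4 = (-0.3536, -1.7678, -5.0622)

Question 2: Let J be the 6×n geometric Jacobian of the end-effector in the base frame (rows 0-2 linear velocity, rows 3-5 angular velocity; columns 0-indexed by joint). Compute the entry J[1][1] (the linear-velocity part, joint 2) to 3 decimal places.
-0.707

prismatic axis z_1 = (-0.7071,-0.7071,0.0000)
J_v[:, 1] = z_1; J_ω[:, 1] = (0,0,0)
entry J[1][1] = -0.7071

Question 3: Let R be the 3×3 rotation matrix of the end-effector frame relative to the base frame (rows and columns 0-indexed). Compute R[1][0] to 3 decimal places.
-0.354

End-effector x-axis (col 0 of R) = (-0.3536,-0.3536,-0.8660)
R[1][0] = -0.3536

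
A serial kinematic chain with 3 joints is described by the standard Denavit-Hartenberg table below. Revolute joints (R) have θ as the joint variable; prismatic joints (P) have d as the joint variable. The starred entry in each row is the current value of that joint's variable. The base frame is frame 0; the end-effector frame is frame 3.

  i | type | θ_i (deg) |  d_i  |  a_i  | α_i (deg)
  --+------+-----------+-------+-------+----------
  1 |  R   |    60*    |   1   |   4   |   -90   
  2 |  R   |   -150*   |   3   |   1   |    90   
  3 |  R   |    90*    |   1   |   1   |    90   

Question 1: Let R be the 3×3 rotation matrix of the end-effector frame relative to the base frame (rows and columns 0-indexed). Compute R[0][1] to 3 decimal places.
-0.250

End-effector y-axis (col 1 of R) = (-0.2500,-0.4330,-0.8660)
R[0][1] = -0.2500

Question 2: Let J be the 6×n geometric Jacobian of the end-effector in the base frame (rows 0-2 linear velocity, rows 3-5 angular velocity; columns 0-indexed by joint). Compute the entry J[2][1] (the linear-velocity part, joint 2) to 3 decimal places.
axis z_1 = (-0.8660,0.5000,0.0000); lever o_n−o_1 = (-4.1471,0.8170,-0.3660)
cross product → J_v[:, 1] = (-0.1830,-0.3170,1.3660)
J_ω[:, 1] = z_1
entry J[2][1] = 1.3660

1.366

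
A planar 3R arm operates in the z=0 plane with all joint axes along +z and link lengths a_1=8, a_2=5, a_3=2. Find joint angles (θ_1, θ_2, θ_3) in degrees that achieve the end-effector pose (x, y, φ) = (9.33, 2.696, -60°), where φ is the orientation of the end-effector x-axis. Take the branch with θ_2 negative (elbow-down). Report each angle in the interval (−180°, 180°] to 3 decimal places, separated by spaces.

60.000 -90.002 -29.998

wrist centre = target − a_3·(cos φ, sin φ) = (8.3300, 4.4281)
cos θ_2 = (88.9965−8²−5²)/(2·8·5) = -0.0000; θ_2 = -90.0025° (elbow-down)
β = atan2(4.4281,8.3300) = 27.9942°; ψ = atan2(-5.0000,7.9998) = -32.0061°
θ_1 = β − ψ = 60.0002°
θ_3 = φ − θ_1 − θ_2 = -29.9978° (wrapped to (-180°,180°])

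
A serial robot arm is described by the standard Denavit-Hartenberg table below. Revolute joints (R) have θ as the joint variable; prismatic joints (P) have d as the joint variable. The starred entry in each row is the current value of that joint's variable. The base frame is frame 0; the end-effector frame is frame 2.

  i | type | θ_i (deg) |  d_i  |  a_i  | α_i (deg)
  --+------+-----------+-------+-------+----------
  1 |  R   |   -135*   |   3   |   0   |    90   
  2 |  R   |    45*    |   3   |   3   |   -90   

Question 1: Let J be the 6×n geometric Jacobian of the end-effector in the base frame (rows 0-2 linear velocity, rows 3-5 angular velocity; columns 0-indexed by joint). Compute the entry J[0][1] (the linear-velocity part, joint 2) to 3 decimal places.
axis z_1 = (-0.7071,0.7071,0.0000); lever o_n−o_1 = (-3.6213,0.6213,2.1213)
cross product → J_v[:, 1] = (1.5000,1.5000,2.1213)
J_ω[:, 1] = z_1
entry J[0][1] = 1.5000

1.500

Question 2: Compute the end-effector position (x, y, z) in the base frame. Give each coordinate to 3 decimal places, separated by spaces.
after link 1: o_1 = (0.0000, 0.0000, 3.0000)
after link 2: o_2 = (-3.6213, 0.6213, 5.1213)

-3.621 0.621 5.121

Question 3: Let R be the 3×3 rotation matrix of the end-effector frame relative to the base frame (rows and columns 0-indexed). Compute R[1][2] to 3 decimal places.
End-effector z-axis (col 2 of R) = (0.5000,0.5000,0.7071)
R[1][2] = 0.5000

0.500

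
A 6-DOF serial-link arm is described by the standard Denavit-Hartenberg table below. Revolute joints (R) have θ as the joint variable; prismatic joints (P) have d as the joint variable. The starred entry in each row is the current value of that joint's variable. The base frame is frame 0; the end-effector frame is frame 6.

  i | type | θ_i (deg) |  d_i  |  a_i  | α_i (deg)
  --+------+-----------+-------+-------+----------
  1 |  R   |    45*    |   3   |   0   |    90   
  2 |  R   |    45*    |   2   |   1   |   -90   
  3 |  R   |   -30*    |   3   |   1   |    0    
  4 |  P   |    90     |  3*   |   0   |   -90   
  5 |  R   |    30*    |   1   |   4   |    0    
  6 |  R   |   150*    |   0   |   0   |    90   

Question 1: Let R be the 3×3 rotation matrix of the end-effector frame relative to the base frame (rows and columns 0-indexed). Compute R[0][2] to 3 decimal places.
End-effector z-axis (col 2 of R) = (0.5000,0.5000,-0.7071)
R[0][2] = 0.5000

0.500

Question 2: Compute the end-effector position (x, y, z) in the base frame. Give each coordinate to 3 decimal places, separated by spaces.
-1.341 0.073 7.760

after link 1: o_1 = (0.0000, 0.0000, 3.0000)
after link 2: o_2 = (1.9142, -0.9142, 3.7071)
after link 3: o_3 = (1.2008, -2.3348, 6.4408)
after link 4: o_4 = (-0.2992, -3.8348, 8.5621)
after link 5: o_5 = (-1.3411, 0.0731, 7.7603)
after link 6: o_6 = (-1.3411, 0.0731, 7.7603)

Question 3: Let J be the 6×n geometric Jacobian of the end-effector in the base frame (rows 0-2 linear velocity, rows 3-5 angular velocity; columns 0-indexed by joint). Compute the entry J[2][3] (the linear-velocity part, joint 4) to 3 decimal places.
prismatic axis z_3 = (-0.5000,-0.5000,0.7071)
J_v[:, 3] = z_3; J_ω[:, 3] = (0,0,0)
entry J[2][3] = 0.7071

0.707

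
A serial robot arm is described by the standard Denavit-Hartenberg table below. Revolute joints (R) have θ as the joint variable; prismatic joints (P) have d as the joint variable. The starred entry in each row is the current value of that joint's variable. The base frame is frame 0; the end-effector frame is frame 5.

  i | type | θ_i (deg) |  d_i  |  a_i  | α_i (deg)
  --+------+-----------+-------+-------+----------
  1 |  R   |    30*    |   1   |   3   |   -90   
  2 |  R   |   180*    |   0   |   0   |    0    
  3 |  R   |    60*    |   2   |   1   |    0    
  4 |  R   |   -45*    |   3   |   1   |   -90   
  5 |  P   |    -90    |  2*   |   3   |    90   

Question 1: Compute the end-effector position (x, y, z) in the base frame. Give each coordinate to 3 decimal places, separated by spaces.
after link 1: o_1 = (2.5981, 1.5000, 1.0000)
after link 2: o_2 = (2.5981, 1.5000, 1.0000)
after link 3: o_3 = (1.1651, 2.9821, 1.8660)
after link 4: o_4 = (-1.1715, 5.0972, 2.1248)
after link 5: o_5 = (-2.2232, 7.9541, 4.0567)

-2.223 7.954 4.057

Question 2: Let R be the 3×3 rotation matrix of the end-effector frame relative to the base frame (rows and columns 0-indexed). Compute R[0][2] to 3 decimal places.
End-effector z-axis (col 2 of R) = (0.8365,0.4830,-0.2588)
R[0][2] = 0.8365

0.837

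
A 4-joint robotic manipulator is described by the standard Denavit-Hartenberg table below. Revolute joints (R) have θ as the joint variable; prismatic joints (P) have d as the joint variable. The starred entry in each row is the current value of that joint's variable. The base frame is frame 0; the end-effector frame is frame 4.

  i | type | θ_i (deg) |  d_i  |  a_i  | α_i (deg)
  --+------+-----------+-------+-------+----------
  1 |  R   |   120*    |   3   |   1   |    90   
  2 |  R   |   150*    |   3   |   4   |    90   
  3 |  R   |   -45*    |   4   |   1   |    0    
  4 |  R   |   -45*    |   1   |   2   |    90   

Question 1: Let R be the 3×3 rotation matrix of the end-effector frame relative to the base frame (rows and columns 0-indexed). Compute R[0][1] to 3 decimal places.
-0.250

End-effector y-axis (col 1 of R) = (-0.2500,0.4330,0.8660)
R[0][1] = -0.2500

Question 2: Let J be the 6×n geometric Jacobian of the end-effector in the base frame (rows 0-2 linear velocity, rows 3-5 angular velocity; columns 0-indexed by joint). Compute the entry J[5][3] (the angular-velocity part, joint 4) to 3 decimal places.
0.866

axis z_3 = (-0.2500,0.4330,0.8660); lever o_n−o_3 = (-1.9821,-0.5670,0.8660)
cross product → J_v[:, 3] = (0.8660,-1.5000,1.0000)
J_ω[:, 3] = z_3
entry J[5][3] = 0.8660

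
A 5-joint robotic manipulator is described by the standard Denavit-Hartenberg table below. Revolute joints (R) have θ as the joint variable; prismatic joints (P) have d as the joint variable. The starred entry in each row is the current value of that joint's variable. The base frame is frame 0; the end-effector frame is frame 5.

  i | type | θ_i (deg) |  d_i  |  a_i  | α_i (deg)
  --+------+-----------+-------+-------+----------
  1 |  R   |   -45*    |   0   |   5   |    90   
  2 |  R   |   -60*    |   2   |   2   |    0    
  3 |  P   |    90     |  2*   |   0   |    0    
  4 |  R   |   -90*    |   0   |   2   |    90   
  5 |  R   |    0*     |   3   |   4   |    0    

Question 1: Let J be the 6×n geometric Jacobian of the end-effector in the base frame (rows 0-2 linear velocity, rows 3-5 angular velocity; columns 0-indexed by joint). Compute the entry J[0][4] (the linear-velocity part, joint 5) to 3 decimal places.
-2.828

axis z_4 = (-0.6124,0.6124,-0.5000); lever o_n−o_4 = (-0.4229,0.4229,-4.9641)
cross product → J_v[:, 4] = (-2.8284,-2.8284,0.0000)
J_ω[:, 4] = z_4
entry J[0][4] = -2.8284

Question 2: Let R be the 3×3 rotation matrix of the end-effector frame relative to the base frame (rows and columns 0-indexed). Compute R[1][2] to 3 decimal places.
0.612

End-effector z-axis (col 2 of R) = (-0.6124,0.6124,-0.5000)
R[1][2] = 0.6124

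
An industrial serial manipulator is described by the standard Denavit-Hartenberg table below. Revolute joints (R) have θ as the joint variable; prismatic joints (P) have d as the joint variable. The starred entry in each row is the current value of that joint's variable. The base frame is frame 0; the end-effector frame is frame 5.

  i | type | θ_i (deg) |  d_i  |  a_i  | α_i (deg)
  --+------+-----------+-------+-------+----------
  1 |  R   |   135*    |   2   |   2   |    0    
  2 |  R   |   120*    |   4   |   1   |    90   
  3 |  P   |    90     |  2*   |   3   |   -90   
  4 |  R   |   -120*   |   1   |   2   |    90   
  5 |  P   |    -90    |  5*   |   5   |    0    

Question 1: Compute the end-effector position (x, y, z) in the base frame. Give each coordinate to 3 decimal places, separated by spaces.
after link 1: o_1 = (-1.4142, 1.4142, 2.0000)
after link 2: o_2 = (-1.6730, 0.4483, 6.0000)
after link 3: o_3 = (-3.6049, 0.9659, 9.0000)
after link 4: o_4 = (-5.0191, 2.3801, 8.0000)
after link 5: o_5 = (-3.8984, -3.0965, 3.6699)

-3.898 -3.097 3.670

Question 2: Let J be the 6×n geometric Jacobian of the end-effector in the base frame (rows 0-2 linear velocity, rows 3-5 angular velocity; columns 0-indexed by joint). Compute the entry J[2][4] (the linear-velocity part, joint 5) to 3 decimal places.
prismatic axis z_4 = (0.4830,-0.1294,-0.8660)
J_v[:, 4] = z_4; J_ω[:, 4] = (0,0,0)
entry J[2][4] = -0.8660

-0.866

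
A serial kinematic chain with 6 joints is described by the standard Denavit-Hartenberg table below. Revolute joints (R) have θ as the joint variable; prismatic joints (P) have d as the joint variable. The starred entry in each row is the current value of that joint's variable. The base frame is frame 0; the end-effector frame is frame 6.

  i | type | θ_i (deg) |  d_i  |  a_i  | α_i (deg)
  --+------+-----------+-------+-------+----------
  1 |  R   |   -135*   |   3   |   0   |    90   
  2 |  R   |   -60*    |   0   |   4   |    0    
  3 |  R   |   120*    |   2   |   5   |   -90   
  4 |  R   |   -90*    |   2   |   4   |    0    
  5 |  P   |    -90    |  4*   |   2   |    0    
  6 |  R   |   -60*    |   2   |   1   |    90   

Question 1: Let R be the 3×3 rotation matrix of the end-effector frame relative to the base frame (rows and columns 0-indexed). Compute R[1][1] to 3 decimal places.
End-effector y-axis (col 1 of R) = (0.6124,0.6124,0.5000)
R[1][1] = 0.6124

0.612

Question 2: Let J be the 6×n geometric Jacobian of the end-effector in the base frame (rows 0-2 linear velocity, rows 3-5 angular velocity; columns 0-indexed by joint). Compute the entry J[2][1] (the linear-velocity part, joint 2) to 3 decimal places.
axis z_1 = (-0.7071,0.7071,0.0000); lever o_n−o_1 = (-1.0294,6.2312,2.7010)
cross product → J_v[:, 1] = (1.9099,1.9099,-3.6782)
J_ω[:, 1] = z_1
entry J[2][1] = -3.6782

-3.678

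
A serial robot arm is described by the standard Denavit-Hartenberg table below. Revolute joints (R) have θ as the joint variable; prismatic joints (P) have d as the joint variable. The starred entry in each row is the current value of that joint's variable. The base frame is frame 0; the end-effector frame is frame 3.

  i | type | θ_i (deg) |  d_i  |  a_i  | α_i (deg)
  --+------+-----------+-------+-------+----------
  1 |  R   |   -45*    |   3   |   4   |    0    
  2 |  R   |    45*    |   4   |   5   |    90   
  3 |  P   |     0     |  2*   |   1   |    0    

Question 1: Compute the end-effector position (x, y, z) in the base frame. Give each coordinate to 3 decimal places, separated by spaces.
after link 1: o_1 = (2.8284, -2.8284, 3.0000)
after link 2: o_2 = (7.8284, -2.8284, 7.0000)
after link 3: o_3 = (8.8284, -4.8284, 7.0000)

8.828 -4.828 7.000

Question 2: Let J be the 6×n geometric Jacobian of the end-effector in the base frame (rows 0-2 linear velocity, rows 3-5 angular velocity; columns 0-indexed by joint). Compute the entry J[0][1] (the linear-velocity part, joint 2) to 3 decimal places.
2.000

axis z_1 = (0.0000,0.0000,1.0000); lever o_n−o_1 = (6.0000,-2.0000,4.0000)
cross product → J_v[:, 1] = (2.0000,6.0000,-0.0000)
J_ω[:, 1] = z_1
entry J[0][1] = 2.0000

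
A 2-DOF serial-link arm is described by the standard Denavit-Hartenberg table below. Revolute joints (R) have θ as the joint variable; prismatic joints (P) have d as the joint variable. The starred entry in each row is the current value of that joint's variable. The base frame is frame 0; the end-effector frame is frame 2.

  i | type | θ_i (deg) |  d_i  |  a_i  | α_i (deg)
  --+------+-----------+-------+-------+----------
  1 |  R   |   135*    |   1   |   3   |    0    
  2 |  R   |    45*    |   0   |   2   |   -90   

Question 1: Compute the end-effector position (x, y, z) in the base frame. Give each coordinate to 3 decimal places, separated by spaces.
after link 1: o_1 = (-2.1213, 2.1213, 1.0000)
after link 2: o_2 = (-4.1213, 2.1213, 1.0000)

-4.121 2.121 1.000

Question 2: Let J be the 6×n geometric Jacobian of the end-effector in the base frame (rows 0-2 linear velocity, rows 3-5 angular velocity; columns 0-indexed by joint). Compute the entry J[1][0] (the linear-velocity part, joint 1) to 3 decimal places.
-4.121

axis z_0 = ẑ; lever o_n−o_0 = (-4.1213,2.1213,1.0000)
cross product → J_v[:, 0] = (-2.1213,-4.1213,0.0000)
J_ω[:, 0] = z_0
entry J[1][0] = -4.1213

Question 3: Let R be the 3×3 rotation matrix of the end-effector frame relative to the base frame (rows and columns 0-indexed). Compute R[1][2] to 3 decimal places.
End-effector z-axis (col 2 of R) = (-0.0000,-1.0000,0.0000)
R[1][2] = -1.0000

-1.000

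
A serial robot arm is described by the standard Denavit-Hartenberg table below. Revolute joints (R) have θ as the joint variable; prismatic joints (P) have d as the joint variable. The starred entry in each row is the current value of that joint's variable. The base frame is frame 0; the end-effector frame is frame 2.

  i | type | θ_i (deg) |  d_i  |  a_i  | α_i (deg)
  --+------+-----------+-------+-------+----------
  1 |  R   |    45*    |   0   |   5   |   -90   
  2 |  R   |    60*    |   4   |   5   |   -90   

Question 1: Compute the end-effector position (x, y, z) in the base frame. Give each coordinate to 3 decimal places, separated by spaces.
after link 1: o_1 = (3.5355, 3.5355, 0.0000)
after link 2: o_2 = (2.4749, 8.1317, -4.3301)

2.475 8.132 -4.330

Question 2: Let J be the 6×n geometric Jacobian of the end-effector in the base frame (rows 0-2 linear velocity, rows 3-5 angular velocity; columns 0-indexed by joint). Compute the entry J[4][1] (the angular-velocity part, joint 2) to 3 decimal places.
axis z_1 = (-0.7071,0.7071,0.0000); lever o_n−o_1 = (-1.0607,4.5962,-4.3301)
cross product → J_v[:, 1] = (-3.0619,-3.0619,-2.5000)
J_ω[:, 1] = z_1
entry J[4][1] = 0.7071

0.707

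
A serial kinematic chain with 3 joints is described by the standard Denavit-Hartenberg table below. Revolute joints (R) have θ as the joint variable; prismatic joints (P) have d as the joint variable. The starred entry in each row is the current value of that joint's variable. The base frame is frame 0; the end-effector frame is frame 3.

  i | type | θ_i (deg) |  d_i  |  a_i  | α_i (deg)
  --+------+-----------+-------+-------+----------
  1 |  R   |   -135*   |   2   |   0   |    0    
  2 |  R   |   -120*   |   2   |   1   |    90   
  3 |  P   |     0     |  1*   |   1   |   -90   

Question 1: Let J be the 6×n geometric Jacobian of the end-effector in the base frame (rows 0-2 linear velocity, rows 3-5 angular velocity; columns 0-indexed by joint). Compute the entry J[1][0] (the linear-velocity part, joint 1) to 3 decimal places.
axis z_0 = ẑ; lever o_n−o_0 = (0.4483,2.1907,4.0000)
cross product → J_v[:, 0] = (-2.1907,0.4483,0.0000)
J_ω[:, 0] = z_0
entry J[1][0] = 0.4483

0.448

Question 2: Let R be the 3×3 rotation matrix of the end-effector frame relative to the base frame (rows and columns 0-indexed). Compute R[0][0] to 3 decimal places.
-0.259

End-effector x-axis (col 0 of R) = (-0.2588,0.9659,0.0000)
R[0][0] = -0.2588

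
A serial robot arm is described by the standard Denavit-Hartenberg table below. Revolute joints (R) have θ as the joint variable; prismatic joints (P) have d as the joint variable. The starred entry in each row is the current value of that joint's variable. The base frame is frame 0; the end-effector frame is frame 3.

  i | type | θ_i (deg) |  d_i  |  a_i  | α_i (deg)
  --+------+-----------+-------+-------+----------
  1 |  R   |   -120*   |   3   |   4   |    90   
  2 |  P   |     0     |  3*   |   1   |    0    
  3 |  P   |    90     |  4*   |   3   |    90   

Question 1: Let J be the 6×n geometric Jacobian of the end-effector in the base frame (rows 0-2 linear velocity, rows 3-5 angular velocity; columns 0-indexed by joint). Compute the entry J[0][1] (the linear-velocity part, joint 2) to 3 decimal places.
-0.866

prismatic axis z_1 = (-0.8660,0.5000,0.0000)
J_v[:, 1] = z_1; J_ω[:, 1] = (0,0,0)
entry J[0][1] = -0.8660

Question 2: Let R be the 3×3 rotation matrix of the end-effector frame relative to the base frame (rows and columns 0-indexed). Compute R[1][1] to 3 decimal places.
0.500

End-effector y-axis (col 1 of R) = (-0.8660,0.5000,0.0000)
R[1][1] = 0.5000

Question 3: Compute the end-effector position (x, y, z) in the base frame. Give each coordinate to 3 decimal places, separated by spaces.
after link 1: o_1 = (-2.0000, -3.4641, 3.0000)
after link 2: o_2 = (-5.0981, -2.8301, 3.0000)
after link 3: o_3 = (-8.5622, -0.8301, 6.0000)

-8.562 -0.830 6.000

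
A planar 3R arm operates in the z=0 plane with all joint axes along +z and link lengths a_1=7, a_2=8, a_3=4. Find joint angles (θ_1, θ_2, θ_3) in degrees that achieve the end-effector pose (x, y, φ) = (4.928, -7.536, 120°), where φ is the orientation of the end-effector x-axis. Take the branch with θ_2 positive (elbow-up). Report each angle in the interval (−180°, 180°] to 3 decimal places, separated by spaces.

wrist centre = target − a_3·(cos φ, sin φ) = (6.9280, -11.0001)
cos θ_2 = (168.9994−7²−8²)/(2·7·8) = 0.5000; θ_2 = 60.0003° (elbow-up)
β = atan2(-11.0001,6.9280) = -57.7968°; ψ = atan2(6.9282,11.0000) = 32.2044°
θ_1 = β − ψ = -90.0012°
θ_3 = φ − θ_1 − θ_2 = 150.0008° (wrapped to (-180°,180°])

-90.001 60.000 150.001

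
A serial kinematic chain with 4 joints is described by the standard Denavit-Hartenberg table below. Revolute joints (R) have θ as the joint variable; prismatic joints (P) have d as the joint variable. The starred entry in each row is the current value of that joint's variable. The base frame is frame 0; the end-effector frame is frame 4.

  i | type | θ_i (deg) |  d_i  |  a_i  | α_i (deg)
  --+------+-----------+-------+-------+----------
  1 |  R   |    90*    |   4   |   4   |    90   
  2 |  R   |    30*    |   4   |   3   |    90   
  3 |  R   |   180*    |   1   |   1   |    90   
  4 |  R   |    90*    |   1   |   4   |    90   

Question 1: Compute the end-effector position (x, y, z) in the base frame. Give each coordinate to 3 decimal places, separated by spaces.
after link 1: o_1 = (0.0000, 4.0000, 4.0000)
after link 2: o_2 = (4.0000, 6.5981, 5.5000)
after link 3: o_3 = (4.0000, 6.2321, 4.1340)
after link 4: o_4 = (5.0000, 8.2321, 0.6699)

5.000 8.232 0.670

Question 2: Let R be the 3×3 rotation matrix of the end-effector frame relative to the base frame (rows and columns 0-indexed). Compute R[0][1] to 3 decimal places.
End-effector y-axis (col 1 of R) = (1.0000,0.0000,0.0000)
R[0][1] = 1.0000

1.000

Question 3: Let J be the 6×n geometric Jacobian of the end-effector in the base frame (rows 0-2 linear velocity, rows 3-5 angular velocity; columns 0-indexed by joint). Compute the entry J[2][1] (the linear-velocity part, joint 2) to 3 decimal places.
axis z_1 = (1.0000,-0.0000,0.0000); lever o_n−o_1 = (5.0000,4.2321,-3.3301)
cross product → J_v[:, 1] = (-0.0000,3.3301,4.2321)
J_ω[:, 1] = z_1
entry J[2][1] = 4.2321

4.232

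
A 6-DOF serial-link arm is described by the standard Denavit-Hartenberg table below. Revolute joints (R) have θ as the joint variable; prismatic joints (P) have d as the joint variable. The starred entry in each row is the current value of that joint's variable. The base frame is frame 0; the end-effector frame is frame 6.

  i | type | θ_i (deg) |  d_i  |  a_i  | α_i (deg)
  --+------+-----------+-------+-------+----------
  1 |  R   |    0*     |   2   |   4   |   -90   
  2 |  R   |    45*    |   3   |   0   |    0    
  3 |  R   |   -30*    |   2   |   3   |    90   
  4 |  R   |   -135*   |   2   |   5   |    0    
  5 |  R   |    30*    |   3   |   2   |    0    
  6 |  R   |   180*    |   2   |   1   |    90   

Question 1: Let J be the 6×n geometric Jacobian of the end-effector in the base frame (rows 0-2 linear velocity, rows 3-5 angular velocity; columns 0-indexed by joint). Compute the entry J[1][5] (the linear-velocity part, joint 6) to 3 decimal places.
axis z_5 = (0.2588,0.0000,0.9659); lever o_n−o_5 = (0.7676,0.9659,1.8649)
cross product → J_v[:, 5] = (-0.9330,0.2588,0.2500)
J_ω[:, 5] = z_5
entry J[1][5] = 0.2588

0.259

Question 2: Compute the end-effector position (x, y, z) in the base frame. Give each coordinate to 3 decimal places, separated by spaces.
5.044 0.499 8.967

after link 1: o_1 = (4.0000, 0.0000, 2.0000)
after link 2: o_2 = (4.0000, 3.0000, 2.0000)
after link 3: o_3 = (6.8978, 5.0000, 1.2235)
after link 4: o_4 = (4.0004, 1.4645, 4.0705)
after link 5: o_5 = (4.2768, -0.4674, 7.1022)
after link 6: o_6 = (5.0444, 0.4985, 8.9671)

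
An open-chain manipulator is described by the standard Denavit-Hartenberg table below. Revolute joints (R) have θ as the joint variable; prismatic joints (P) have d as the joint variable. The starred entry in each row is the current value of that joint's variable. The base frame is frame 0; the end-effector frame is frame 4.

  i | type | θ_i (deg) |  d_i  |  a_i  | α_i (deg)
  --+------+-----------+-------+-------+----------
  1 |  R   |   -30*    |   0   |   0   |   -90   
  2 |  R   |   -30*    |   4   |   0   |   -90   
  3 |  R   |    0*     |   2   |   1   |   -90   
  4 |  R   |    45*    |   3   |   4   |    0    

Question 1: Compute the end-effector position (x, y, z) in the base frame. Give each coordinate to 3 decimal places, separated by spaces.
after link 1: o_1 = (0.0000, 0.0000, 0.0000)
after link 2: o_2 = (2.0000, 3.4641, 0.0000)
after link 3: o_3 = (3.6160, 2.5311, -1.2321)
after link 4: o_4 = (3.0126, -0.5846, 2.6317)

3.013 -0.585 2.632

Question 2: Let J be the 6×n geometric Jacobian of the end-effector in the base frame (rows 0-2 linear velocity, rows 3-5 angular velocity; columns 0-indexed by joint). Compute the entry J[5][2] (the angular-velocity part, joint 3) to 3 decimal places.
-0.866

axis z_2 = (0.4330,-0.2500,-0.8660); lever o_n−o_2 = (1.0126,-4.0487,2.6317)
cross product → J_v[:, 2] = (-4.1642,-2.0165,-1.5000)
J_ω[:, 2] = z_2
entry J[5][2] = -0.8660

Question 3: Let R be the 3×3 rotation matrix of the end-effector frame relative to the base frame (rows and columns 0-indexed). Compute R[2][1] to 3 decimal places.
0.259

End-effector y-axis (col 1 of R) = (-0.8365,0.4830,0.2588)
R[2][1] = 0.2588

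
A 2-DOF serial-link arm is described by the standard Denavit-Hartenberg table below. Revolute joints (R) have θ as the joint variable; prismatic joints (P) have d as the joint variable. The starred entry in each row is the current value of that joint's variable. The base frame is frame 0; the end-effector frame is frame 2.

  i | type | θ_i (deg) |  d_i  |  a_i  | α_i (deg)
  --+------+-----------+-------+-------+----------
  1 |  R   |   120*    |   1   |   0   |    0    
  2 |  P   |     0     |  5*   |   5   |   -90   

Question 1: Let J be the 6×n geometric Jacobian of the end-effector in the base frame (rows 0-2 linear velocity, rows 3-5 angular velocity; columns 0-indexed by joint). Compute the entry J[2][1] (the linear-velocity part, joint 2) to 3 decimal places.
prismatic axis z_1 = (0.0000,0.0000,1.0000)
J_v[:, 1] = z_1; J_ω[:, 1] = (0,0,0)
entry J[2][1] = 1.0000

1.000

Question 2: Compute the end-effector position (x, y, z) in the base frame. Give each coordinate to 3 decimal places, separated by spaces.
-2.500 4.330 6.000

after link 1: o_1 = (0.0000, 0.0000, 1.0000)
after link 2: o_2 = (-2.5000, 4.3301, 6.0000)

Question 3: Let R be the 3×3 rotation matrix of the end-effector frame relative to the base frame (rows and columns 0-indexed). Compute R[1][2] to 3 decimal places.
-0.500

End-effector z-axis (col 2 of R) = (-0.8660,-0.5000,0.0000)
R[1][2] = -0.5000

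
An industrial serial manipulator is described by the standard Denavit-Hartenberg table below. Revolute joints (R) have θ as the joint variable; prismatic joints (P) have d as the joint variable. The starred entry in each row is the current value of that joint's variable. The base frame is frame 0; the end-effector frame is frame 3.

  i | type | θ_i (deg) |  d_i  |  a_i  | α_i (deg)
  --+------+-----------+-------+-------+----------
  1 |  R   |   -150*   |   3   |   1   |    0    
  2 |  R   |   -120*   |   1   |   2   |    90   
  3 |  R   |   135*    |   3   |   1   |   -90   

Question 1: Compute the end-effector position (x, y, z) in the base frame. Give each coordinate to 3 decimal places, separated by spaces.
2.134 0.793 4.707

after link 1: o_1 = (-0.8660, -0.5000, 3.0000)
after link 2: o_2 = (-0.8660, 1.5000, 4.0000)
after link 3: o_3 = (2.1340, 0.7929, 4.7071)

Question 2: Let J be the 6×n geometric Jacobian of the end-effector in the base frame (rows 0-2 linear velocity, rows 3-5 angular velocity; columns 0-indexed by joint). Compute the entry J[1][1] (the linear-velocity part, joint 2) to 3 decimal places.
axis z_1 = (0.0000,0.0000,1.0000); lever o_n−o_1 = (3.0000,1.2929,1.7071)
cross product → J_v[:, 1] = (-1.2929,3.0000,0.0000)
J_ω[:, 1] = z_1
entry J[1][1] = 3.0000

3.000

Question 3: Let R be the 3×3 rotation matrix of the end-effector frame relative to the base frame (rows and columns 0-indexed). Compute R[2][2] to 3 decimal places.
End-effector z-axis (col 2 of R) = (0.0000,-0.7071,-0.7071)
R[2][2] = -0.7071

-0.707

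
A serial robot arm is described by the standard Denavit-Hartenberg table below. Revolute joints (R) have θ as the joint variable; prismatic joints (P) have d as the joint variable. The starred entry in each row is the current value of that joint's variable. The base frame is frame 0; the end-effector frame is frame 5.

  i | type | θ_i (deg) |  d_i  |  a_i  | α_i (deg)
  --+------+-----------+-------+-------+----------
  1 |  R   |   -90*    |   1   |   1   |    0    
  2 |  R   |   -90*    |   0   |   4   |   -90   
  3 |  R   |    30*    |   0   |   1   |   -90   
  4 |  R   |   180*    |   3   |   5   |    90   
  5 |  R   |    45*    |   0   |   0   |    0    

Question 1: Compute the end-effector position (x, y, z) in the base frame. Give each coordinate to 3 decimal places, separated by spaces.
0.964 -1.000 0.402

after link 1: o_1 = (0.0000, -1.0000, 1.0000)
after link 2: o_2 = (-4.0000, -1.0000, 1.0000)
after link 3: o_3 = (-4.8660, -1.0000, 0.5000)
after link 4: o_4 = (0.9641, -1.0000, 0.4019)
after link 5: o_5 = (0.9641, -1.0000, 0.4019)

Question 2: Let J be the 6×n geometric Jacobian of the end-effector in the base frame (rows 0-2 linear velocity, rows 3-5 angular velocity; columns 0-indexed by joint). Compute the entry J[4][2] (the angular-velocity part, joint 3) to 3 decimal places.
axis z_2 = (0.0000,-1.0000,0.0000); lever o_n−o_2 = (4.9641,0.0000,-0.5981)
cross product → J_v[:, 2] = (0.5981,0.0000,4.9641)
J_ω[:, 2] = z_2
entry J[4][2] = -1.0000

-1.000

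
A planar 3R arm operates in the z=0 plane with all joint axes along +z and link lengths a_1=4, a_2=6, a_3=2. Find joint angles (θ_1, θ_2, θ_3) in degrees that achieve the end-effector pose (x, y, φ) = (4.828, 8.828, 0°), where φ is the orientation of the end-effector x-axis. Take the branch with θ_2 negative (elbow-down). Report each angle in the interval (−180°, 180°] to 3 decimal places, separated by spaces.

99.484 -45.017 -54.467

wrist centre = target − a_3·(cos φ, sin φ) = (2.8280, 8.8280)
cos θ_2 = (85.9312−4²−6²)/(2·4·6) = 0.7069; θ_2 = -45.0168° (elbow-down)
β = atan2(8.8280,2.8280) = 72.2374°; ψ = atan2(-4.2439,8.2414) = -27.2461°
θ_1 = β − ψ = 99.4835°
θ_3 = φ − θ_1 − θ_2 = -54.4667° (wrapped to (-180°,180°])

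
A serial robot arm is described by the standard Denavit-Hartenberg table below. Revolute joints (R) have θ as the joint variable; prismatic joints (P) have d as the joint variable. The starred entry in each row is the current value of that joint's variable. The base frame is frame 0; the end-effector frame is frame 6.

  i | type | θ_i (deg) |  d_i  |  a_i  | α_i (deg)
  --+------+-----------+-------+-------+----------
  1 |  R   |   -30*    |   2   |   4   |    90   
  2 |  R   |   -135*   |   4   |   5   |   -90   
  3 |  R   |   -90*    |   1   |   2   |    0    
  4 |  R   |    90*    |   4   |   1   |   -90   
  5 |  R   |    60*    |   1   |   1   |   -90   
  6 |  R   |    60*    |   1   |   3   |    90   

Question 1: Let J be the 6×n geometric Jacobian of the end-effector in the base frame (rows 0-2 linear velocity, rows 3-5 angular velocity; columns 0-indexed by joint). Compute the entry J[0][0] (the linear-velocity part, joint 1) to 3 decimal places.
axis z_0 = ẑ; lever o_n−o_0 = (-2.8145,-7.1486,-4.1652)
cross product → J_v[:, 0] = (7.1486,-2.8145,0.0000)
J_ω[:, 0] = z_0
entry J[0][0] = 7.1486

7.149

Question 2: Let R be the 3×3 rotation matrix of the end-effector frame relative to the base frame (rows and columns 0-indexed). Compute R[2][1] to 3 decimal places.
End-effector y-axis (col 1 of R) = (0.2241,-0.1294,0.9659)
R[2][1] = 0.9659

0.966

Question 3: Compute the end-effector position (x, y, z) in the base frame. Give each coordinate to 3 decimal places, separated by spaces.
after link 1: o_1 = (3.4641, -2.0000, 2.0000)
after link 2: o_2 = (-1.5978, -3.6963, -1.5355)
after link 3: o_3 = (-1.9854, -5.7819, -2.2426)
after link 4: o_4 = (-0.1483, -6.8426, -5.7782)
after link 5: o_5 = (-0.4848, -5.4936, -5.5194)
after link 6: o_6 = (-2.8145, -7.1486, -4.1652)

-2.814 -7.149 -4.165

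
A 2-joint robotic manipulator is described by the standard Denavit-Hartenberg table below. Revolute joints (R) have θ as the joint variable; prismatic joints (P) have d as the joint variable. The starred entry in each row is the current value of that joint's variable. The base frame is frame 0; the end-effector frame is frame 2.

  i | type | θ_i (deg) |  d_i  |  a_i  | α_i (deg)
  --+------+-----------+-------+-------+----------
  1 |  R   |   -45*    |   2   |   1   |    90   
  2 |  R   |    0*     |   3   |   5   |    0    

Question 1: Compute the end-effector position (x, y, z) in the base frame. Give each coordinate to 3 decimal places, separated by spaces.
after link 1: o_1 = (0.7071, -0.7071, 2.0000)
after link 2: o_2 = (2.1213, -6.3640, 2.0000)

2.121 -6.364 2.000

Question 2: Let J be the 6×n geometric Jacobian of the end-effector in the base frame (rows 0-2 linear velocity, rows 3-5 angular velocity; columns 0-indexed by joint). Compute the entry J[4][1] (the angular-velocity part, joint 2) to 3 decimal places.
-0.707

axis z_1 = (-0.7071,-0.7071,0.0000); lever o_n−o_1 = (1.4142,-5.6569,0.0000)
cross product → J_v[:, 1] = (0.0000,0.0000,5.0000)
J_ω[:, 1] = z_1
entry J[4][1] = -0.7071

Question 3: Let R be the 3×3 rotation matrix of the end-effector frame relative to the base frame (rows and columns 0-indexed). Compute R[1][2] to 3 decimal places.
End-effector z-axis (col 2 of R) = (-0.7071,-0.7071,0.0000)
R[1][2] = -0.7071

-0.707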